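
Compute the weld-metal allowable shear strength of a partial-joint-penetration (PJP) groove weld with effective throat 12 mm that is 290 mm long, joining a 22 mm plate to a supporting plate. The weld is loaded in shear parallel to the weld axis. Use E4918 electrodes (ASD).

E49XX → F_EXX = 490 MPa.
Effective throat (given) t_e = 12 mm.
A_we = 12 × 290 = 3480 mm².
F_nw = 0.6 F_EXX = 294 MPa.
R_n/Ω = (294 × 3480) / 2.0 × 10⁻³ = 511.6 kN.

R_n/Ω ≈ 512 kN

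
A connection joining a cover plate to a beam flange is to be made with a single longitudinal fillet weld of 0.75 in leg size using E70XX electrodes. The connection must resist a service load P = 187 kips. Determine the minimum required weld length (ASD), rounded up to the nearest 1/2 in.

E70XX → F_EXX = 70 ksi.
Throat t_e = 0.707 × 0.75 = 0.5302 in.
r_n/Ω = (0.6 × 70 × 0.5302) / 2.0 = 11.14 kip/in.
L_req = P / (r_n/Ω) = 187 / 11.14 = 16.79 in total.
Round up → use L = 17 in.

L = 17 in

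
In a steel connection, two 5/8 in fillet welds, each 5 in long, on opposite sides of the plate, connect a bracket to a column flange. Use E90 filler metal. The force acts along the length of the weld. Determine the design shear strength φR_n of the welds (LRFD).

E90XX → F_EXX = 90 ksi.
Effective throat t_e = 0.707 × 0.625 = 0.4419 in.
Total length L = 10 in; A_we = 0.4419 × 10 = 4.419 in².
F_nw = 0.6 F_EXX = 0.6 × 90 = 54 ksi.
φR_n = 0.75 × 54 × 4.419 = 179 kip.

φR_n ≈ 179 kip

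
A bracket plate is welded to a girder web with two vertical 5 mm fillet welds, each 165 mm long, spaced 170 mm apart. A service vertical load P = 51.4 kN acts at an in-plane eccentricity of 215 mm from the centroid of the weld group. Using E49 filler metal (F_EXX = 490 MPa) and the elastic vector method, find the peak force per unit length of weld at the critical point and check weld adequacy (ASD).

f_max ≈ 541 N/mm; NOT adequate

Total weld length L_w = 330 mm. Treat welds as unit-width lines.
Polar moment about centroid: J = 2[d³/12 + d(b/2)²] = 2[165³/12 + 165×85²] = 3133000 mm³.
Direct shear f_v = P/L_w = 51.4×10³ / 330 = 155.8 N/mm (vertical).
Torsion M = P·e = 51.4×10³ × 215 = 11051000 N·mm.
Critical point at (x, y) = (85, 82.5) from centroid. f_tx = M·y/J = 291 N/mm; f_ty = M·x/J = 299.8 N/mm.
Resultant f_max = √[f_tx² + (f_v + f_ty)²] = √[291² + (155.8 + 299.8)²] = 540.6 N/mm.
Capacity per unit length: r_n/Ω = (1/2.0) × 0.6 × 490 × (0.707 × 5) = 519.6 N/mm.
540.6 > 519.6 → NOT adequate.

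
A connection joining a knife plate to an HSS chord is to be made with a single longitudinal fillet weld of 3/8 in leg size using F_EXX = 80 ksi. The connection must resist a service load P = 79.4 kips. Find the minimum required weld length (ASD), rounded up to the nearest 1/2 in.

L = 12.5 in

Throat t_e = 0.707 × 0.375 = 0.2651 in.
r_n/Ω = (0.6 × 80 × 0.2651) / 2.0 = 6.363 kip/in.
L_req = P / (r_n/Ω) = 79.4 / 6.363 = 12.48 in total.
Round up → use L = 12.5 in.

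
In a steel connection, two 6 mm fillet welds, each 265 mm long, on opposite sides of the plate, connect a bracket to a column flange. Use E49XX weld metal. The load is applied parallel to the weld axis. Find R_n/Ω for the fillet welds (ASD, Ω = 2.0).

R_n/Ω ≈ 330 kN

E49XX → F_EXX = 490 MPa.
Effective throat t_e = 0.707 × 6 = 4.242 mm.
Total length L = 530 mm; A_we = 4.242 × 530 = 2248 mm².
F_nw = 0.6 F_EXX = 0.6 × 490 = 294 MPa.
R_n = 294 × 2248 × 10⁻³ = 661 kN; R_n/Ω = 661/2.0 = 330.5 kN.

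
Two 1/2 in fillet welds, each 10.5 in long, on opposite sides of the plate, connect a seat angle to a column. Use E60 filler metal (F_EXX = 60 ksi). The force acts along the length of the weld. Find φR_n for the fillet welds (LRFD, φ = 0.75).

φR_n ≈ 200 kips

Effective throat t_e = 0.707 × 0.5 = 0.3535 in.
Total length L = 21 in; A_we = 0.3535 × 21 = 7.423 in².
F_nw = 0.6 F_EXX = 0.6 × 60 = 36 ksi.
φR_n = 0.75 × 36 × 7.423 = 200.4 kips.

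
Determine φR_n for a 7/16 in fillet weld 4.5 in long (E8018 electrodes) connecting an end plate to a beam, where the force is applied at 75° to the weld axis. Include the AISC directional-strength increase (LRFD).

φR_n ≈ 73.9 kips

E80XX → F_EXX = 80 ksi.
t_e = 0.707 × 0.4375 = 0.3093 in; A_we = 0.3093 × 4.5 = 1.392 in².
Directional factor: 1.0 + 0.5 sin^1.5(75°) = 1.475.
F_nw = 0.6 × 80 × 1.475 = 70.78 ksi.
φR_n = 0.75 × 70.78 × 1.392 = 73.89 kips.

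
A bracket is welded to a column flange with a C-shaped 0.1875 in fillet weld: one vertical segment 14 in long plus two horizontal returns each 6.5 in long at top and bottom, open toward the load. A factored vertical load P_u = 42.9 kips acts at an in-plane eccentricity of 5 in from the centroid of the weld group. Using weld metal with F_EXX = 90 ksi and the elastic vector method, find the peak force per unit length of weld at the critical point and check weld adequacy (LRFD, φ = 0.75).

Total weld length L_w = 27 in. Treat welds as unit-width lines.
Centroid: x̄ = 2×6.5×3.25 / 27 = 1.565 in from the vertical weld.
Polar moment about centroid: J = I_x + I_y = [14³/12 + 2×6.5×7²] + [14×1.565² + 2(6.5³/12 + 6.5×1.685²)] = 982.6 in³.
Direct shear f_v = P/L_w = 42.9 / 27 = 1.589 kip/in (vertical).
Torsion M = P·e = 42.9 × 5 = 214.5 kip·in.
Critical point at (x, y) = (4.935, 7) from centroid. f_tx = M·y/J = 1.528 kip/in; f_ty = M·x/J = 1.077 kip/in.
Resultant f_max = √[f_tx² + (f_v + f_ty)²] = √[1.528² + (1.589 + 1.077)²] = 3.073 kip/in.
Capacity per unit length: φr_n = 0.75 × 0.6 × 90 × (0.707 × 0.1875) = 5.369 kip/in.
3.073 ≤ 5.369 → adequate.

f_max ≈ 3.07 kip/in; adequate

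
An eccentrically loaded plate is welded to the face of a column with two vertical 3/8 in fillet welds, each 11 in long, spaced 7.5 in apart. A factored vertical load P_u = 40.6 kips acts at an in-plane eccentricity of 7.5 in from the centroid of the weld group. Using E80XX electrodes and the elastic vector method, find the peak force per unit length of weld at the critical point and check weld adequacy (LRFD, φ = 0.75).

f_max ≈ 5.09 kip/in; adequate

E80XX → F_EXX = 80 ksi.
Total weld length L_w = 22 in. Treat welds as unit-width lines.
Polar moment about centroid: J = 2[d³/12 + d(b/2)²] = 2[11³/12 + 11×3.75²] = 531.2 in³.
Direct shear f_v = P/L_w = 40.6 / 22 = 1.845 kip/in (vertical).
Torsion M = P·e = 40.6 × 7.5 = 304.5 kip·in.
Critical point at (x, y) = (3.75, 5.5) from centroid. f_tx = M·y/J = 3.153 kip/in; f_ty = M·x/J = 2.15 kip/in.
Resultant f_max = √[f_tx² + (f_v + f_ty)²] = √[3.153² + (1.845 + 2.15)²] = 5.089 kip/in.
Capacity per unit length: φr_n = 0.75 × 0.6 × 80 × (0.707 × 0.375) = 9.544 kip/in.
5.089 ≤ 9.544 → adequate.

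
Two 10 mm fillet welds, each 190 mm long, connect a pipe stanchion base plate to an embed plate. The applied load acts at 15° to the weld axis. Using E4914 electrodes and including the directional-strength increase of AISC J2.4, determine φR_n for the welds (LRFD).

E49XX → F_EXX = 490 MPa.
t_e = 0.707 × 10 = 7.07 mm; A_we = 7.07 × 380 = 2687 mm².
Directional factor: 1.0 + 0.5 sin^1.5(15°) = 1.066.
F_nw = 0.6 × 490 × 1.066 = 313.4 MPa.
φR_n = 0.75 × 313.4 × 2687 × 10⁻³ = 631.4 kN.

φR_n ≈ 631 kN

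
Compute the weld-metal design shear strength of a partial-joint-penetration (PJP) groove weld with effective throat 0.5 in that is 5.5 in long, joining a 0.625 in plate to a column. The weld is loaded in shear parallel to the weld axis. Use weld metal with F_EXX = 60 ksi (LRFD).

Effective throat (given) t_e = 0.5 in.
A_we = 0.5 × 5.5 = 2.75 in².
F_nw = 0.6 F_EXX = 36 ksi.
φR_n = 0.75 × 36 × 2.75 = 74.25 kip.

φR_n ≈ 74.2 kip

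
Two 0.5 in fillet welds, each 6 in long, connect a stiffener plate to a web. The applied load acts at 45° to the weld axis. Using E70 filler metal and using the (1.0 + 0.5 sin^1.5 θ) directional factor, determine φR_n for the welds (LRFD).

E70XX → F_EXX = 70 ksi.
t_e = 0.707 × 0.5 = 0.3535 in; A_we = 0.3535 × 12 = 4.242 in².
Directional factor: 1.0 + 0.5 sin^1.5(45°) = 1.297.
F_nw = 0.6 × 70 × 1.297 = 54.49 ksi.
φR_n = 0.75 × 54.49 × 4.242 = 173.3 kip.

φR_n ≈ 173 kip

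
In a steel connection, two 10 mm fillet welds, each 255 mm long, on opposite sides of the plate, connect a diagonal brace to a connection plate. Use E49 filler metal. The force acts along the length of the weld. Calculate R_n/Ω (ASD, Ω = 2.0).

R_n/Ω ≈ 530 kN

E49XX → F_EXX = 490 MPa.
Effective throat t_e = 0.707 × 10 = 7.07 mm.
Total length L = 510 mm; A_we = 7.07 × 510 = 3606 mm².
F_nw = 0.6 F_EXX = 0.6 × 490 = 294 MPa.
R_n = 294 × 3606 × 10⁻³ = 1060 kN; R_n/Ω = 1060/2.0 = 530 kN.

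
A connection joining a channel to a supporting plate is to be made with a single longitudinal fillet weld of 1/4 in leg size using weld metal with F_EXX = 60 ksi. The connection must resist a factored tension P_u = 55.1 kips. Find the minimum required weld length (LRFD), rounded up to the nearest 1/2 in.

L = 12 in

Throat t_e = 0.707 × 0.25 = 0.1767 in.
φr_n = 0.75 × 0.6 × 60 × 0.1767 = 4.772 kips/in.
L_req = P_u / φr_n = 55.1 / 4.772 = 11.55 in total.
Round up → use L = 12 in.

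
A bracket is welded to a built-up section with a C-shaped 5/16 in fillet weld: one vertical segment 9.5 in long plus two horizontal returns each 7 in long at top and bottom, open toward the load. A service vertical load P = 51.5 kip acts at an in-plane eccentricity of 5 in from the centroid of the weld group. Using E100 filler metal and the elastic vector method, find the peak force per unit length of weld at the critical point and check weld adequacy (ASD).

E100XX → F_EXX = 100 ksi.
Total weld length L_w = 23.5 in. Treat welds as unit-width lines.
Centroid: x̄ = 2×7×3.5 / 23.5 = 2.085 in from the vertical weld.
Polar moment about centroid: J = I_x + I_y = [9.5³/12 + 2×7×4.75²] + [9.5×2.085² + 2(7³/12 + 7×1.415²)] = 513.8 in³.
Direct shear f_v = P/L_w = 51.5 / 23.5 = 2.191 kip/in (vertical).
Torsion M = P·e = 51.5 × 5 = 257.5 kip·in.
Critical point at (x, y) = (4.915, 4.75) from centroid. f_tx = M·y/J = 2.38 kip/in; f_ty = M·x/J = 2.463 kip/in.
Resultant f_max = √[f_tx² + (f_v + f_ty)²] = √[2.38² + (2.191 + 2.463)²] = 5.228 kip/in.
Capacity per unit length: r_n/Ω = (1/2.0) × 0.6 × 100 × (0.707 × 0.3125) = 6.628 kip/in.
5.228 ≤ 6.628 → adequate.

f_max ≈ 5.23 kip/in; adequate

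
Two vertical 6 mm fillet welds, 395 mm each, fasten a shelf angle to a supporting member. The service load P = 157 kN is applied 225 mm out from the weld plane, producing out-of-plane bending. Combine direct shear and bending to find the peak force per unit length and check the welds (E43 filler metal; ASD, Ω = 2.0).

f_max ≈ 708 N/mm; NOT adequate

E43XX → F_EXX = 430 MPa.
L_w = 2 × 395 = 790 mm; section modulus (unit throat) S = 2 × L²/6 = 52010 mm².
Direct shear f_v = P/L_w = 157×10³/790 = 198.7 N/mm.
Moment M = P × e = 157×10³ × 225 = 35325000 N·mm; bending f_b = M/S = 679.2 N/mm.
f_max = √(f_v² + f_b²) = √(198.7² + 679.2²) = 707.7 N/mm.
r_n/Ω = (1/2.0) × 0.6 × 430 × (0.707 × 6) = 547.2 N/mm → NOT adequate.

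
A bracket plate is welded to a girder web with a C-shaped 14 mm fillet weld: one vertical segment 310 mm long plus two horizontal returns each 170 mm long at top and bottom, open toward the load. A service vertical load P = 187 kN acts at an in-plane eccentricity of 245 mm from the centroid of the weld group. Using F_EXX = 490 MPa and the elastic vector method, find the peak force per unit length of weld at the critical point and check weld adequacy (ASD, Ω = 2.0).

Total weld length L_w = 650 mm. Treat welds as unit-width lines.
Centroid: x̄ = 2×170×85 / 650 = 44.46 mm from the vertical weld.
Polar moment about centroid: J = I_x + I_y = [310³/12 + 2×170×155²] + [310×44.46² + 2(170³/12 + 170×40.54²)] = 12640000 mm³.
Direct shear f_v = P/L_w = 187×10³ / 650 = 287.7 N/mm (vertical).
Torsion M = P·e = 187×10³ × 245 = 45815000 N·mm.
Critical point at (x, y) = (125.5, 155) from centroid. f_tx = M·y/J = 561.7 N/mm; f_ty = M·x/J = 455 N/mm.
Resultant f_max = √[f_tx² + (f_v + f_ty)²] = √[561.7² + (287.7 + 455)²] = 931.2 N/mm.
Capacity per unit length: r_n/Ω = (1/2.0) × 0.6 × 490 × (0.707 × 14) = 1455 N/mm.
931.2 ≤ 1455 → adequate.

f_max ≈ 931 N/mm; adequate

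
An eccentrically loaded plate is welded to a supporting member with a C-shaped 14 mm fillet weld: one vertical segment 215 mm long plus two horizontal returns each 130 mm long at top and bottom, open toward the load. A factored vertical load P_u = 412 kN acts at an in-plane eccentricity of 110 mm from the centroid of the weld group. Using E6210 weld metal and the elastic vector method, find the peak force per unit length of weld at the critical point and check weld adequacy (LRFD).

E62XX → F_EXX = 620 MPa.
Total weld length L_w = 475 mm. Treat welds as unit-width lines.
Centroid: x̄ = 2×130×65 / 475 = 35.58 mm from the vertical weld.
Polar moment about centroid: J = I_x + I_y = [215³/12 + 2×130×107.5²] + [215×35.58² + 2(130³/12 + 130×29.42²)] = 4696000 mm³.
Direct shear f_v = P/L_w = 412×10³ / 475 = 867.4 N/mm (vertical).
Torsion M = P·e = 412×10³ × 110 = 45320000 N·mm.
Critical point at (x, y) = (94.42, 107.5) from centroid. f_tx = M·y/J = 1037 N/mm; f_ty = M·x/J = 911.2 N/mm.
Resultant f_max = √[f_tx² + (f_v + f_ty)²] = √[1037² + (867.4 + 911.2)²] = 2059 N/mm.
Capacity per unit length: φr_n = 0.75 × 0.6 × 620 × (0.707 × 14) = 2762 N/mm.
2059 ≤ 2762 → adequate.

f_max ≈ 2060 N/mm; adequate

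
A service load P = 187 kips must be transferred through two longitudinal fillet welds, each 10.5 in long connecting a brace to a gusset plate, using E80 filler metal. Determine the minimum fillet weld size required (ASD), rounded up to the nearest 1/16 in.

w = 9/16 in

E80XX → F_EXX = 80 ksi.
Total weld length L = 21 in.
Required throat t_e = P × Ω / (0.6 F_EXX × L) = 187 × 2.0 / (0.6 × 80 × 21) = 0.371 in.
Required leg w = t_e / 0.707 = 0.5248 in → use 9/16 in.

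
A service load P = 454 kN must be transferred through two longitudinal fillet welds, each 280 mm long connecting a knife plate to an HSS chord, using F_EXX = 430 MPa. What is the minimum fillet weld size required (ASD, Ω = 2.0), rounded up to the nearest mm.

w = 9 mm

Total weld length L = 560 mm.
Required throat t_e = P × Ω / (0.6 F_EXX × L) = 454 × 2.0 / (0.6 × 430 × 560 × 10⁻³) = 6.285 mm.
Required leg w = t_e / 0.707 = 8.889 mm → use 9 mm.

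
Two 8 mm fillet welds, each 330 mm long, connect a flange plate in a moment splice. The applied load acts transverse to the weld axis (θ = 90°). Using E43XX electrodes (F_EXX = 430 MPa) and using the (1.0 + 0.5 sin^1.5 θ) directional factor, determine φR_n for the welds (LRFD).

φR_n ≈ 1080 kN

t_e = 0.707 × 8 = 5.656 mm; A_we = 5.656 × 660 = 3733 mm².
Directional factor: 1.0 + 0.5 sin^1.5(90°) = 1.5.
F_nw = 0.6 × 430 × 1.5 = 387 MPa.
φR_n = 0.75 × 387 × 3733 × 10⁻³ = 1083 kN.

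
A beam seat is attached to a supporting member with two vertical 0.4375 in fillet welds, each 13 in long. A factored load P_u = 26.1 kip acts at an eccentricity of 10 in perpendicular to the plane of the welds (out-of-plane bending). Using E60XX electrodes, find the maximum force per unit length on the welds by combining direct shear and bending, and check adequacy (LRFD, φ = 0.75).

E60XX → F_EXX = 60 ksi.
L_w = 2 × 13 = 26 in; section modulus (unit throat) S = 2 × L²/6 = 56.33 in².
Direct shear f_v = P/L_w = 26.1/26 = 1.004 kip/in.
Moment M = P × e = 26.1 × 10 = 261 kip·in; bending f_b = M/S = 4.633 kip/in.
f_max = √(f_v² + f_b²) = √(1.004² + 4.633²) = 4.741 kip/in.
φr_n = 0.75 × 0.6 × 60 × (0.707 × 0.4375) = 8.351 kip/in → adequate.

f_max ≈ 4.74 kip/in; adequate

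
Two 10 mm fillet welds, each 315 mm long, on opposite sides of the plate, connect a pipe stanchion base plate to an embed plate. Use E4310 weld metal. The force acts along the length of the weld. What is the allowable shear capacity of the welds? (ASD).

E43XX → F_EXX = 430 MPa.
Effective throat t_e = 0.707 × 10 = 7.07 mm.
Total length L = 630 mm; A_we = 7.07 × 630 = 4454 mm².
F_nw = 0.6 F_EXX = 0.6 × 430 = 258 MPa.
R_n = 258 × 4454 × 10⁻³ = 1149 kN; R_n/Ω = 1149/2.0 = 574.6 kN.

R_n/Ω ≈ 575 kN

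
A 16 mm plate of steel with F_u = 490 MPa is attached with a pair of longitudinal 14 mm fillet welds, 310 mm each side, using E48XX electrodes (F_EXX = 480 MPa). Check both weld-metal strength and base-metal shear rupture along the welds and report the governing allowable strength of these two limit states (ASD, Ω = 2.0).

t_e = 0.707 × 14 = 9.898 mm; L = 620 mm.
Weld metal: R_n/Ω = (1/2.0) × 0.6 × 480 × 9.898 × 620 × 10⁻³ = 883.7 kN.
Base metal (shear rupture): R_n/Ω = (1/2.0) × 0.6 × 490 × 16 × 620 × 10⁻³ = 1458 kN.
Governing: weld metal.

R_n/Ω ≈ 884 kN (weld metal governs)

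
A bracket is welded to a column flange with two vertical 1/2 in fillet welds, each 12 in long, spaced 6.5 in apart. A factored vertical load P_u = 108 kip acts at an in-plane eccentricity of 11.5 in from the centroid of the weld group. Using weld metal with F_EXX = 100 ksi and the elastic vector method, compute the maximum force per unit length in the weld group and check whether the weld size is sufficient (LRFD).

Total weld length L_w = 24 in. Treat welds as unit-width lines.
Polar moment about centroid: J = 2[d³/12 + d(b/2)²] = 2[12³/12 + 12×3.25²] = 541.5 in³.
Direct shear f_v = P/L_w = 108 / 24 = 4.5 kip/in (vertical).
Torsion M = P·e = 108 × 11.5 = 1242 kip·in.
Critical point at (x, y) = (3.25, 6) from centroid. f_tx = M·y/J = 13.76 kip/in; f_ty = M·x/J = 7.454 kip/in.
Resultant f_max = √[f_tx² + (f_v + f_ty)²] = √[13.76² + (4.5 + 7.454)²] = 18.23 kip/in.
Capacity per unit length: φr_n = 0.75 × 0.6 × 100 × (0.707 × 0.5) = 15.91 kip/in.
18.23 > 15.91 → NOT adequate.

f_max ≈ 18.2 kip/in; NOT adequate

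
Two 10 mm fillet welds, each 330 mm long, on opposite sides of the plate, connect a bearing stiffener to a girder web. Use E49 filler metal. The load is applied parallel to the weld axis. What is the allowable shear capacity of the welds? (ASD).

E49XX → F_EXX = 490 MPa.
Effective throat t_e = 0.707 × 10 = 7.07 mm.
Total length L = 660 mm; A_we = 7.07 × 660 = 4666 mm².
F_nw = 0.6 F_EXX = 0.6 × 490 = 294 MPa.
R_n = 294 × 4666 × 10⁻³ = 1372 kN; R_n/Ω = 1372/2.0 = 685.9 kN.

R_n/Ω ≈ 686 kN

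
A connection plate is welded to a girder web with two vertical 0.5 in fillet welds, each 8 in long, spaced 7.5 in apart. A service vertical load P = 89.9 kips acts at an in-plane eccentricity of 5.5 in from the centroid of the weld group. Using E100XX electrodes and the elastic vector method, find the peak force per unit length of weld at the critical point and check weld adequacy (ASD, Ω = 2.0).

f_max ≈ 13.2 kip/in; NOT adequate

E100XX → F_EXX = 100 ksi.
Total weld length L_w = 16 in. Treat welds as unit-width lines.
Polar moment about centroid: J = 2[d³/12 + d(b/2)²] = 2[8³/12 + 8×3.75²] = 310.3 in³.
Direct shear f_v = P/L_w = 89.9 / 16 = 5.619 kip/in (vertical).
Torsion M = P·e = 89.9 × 5.5 = 494.45 kip·in.
Critical point at (x, y) = (3.75, 4) from centroid. f_tx = M·y/J = 6.373 kip/in; f_ty = M·x/J = 5.975 kip/in.
Resultant f_max = √[f_tx² + (f_v + f_ty)²] = √[6.373² + (5.619 + 5.975)²] = 13.23 kip/in.
Capacity per unit length: r_n/Ω = (1/2.0) × 0.6 × 100 × (0.707 × 0.5) = 10.6 kip/in.
13.23 > 10.6 → NOT adequate.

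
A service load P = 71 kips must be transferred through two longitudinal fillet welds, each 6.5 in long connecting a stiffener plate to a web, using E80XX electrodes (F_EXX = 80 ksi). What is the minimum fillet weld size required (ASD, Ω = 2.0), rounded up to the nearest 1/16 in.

Total weld length L = 13 in.
Required throat t_e = P × Ω / (0.6 F_EXX × L) = 71 × 2.0 / (0.6 × 80 × 13) = 0.2276 in.
Required leg w = t_e / 0.707 = 0.3219 in → use 3/8 in.

w = 3/8 in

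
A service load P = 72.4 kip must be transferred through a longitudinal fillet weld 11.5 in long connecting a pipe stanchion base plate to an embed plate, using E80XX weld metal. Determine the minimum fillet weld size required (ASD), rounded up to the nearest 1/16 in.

w = 3/8 in

E80XX → F_EXX = 80 ksi.
Total weld length L = 11.5 in.
Required throat t_e = P × Ω / (0.6 F_EXX × L) = 72.4 × 2.0 / (0.6 × 80 × 11.5) = 0.2623 in.
Required leg w = t_e / 0.707 = 0.371 in → use 3/8 in.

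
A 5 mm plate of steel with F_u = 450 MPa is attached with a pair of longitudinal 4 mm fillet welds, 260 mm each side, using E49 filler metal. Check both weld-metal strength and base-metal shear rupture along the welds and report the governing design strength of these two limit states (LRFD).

E49XX → F_EXX = 490 MPa.
t_e = 0.707 × 4 = 2.828 mm; L = 520 mm.
Weld metal: φR_n = 0.75 × 0.6 × 490 × 2.828 × 520 × 10⁻³ = 324.3 kN.
Base metal (shear rupture): φR_n = 0.75 × 0.6 × 450 × 5 × 520 × 10⁻³ = 526.5 kN.
Governing: weld metal.

φR_n ≈ 324 kN (weld metal governs)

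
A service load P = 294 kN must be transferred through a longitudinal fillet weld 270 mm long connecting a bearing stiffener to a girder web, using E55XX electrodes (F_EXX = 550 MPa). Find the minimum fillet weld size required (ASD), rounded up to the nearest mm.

Total weld length L = 270 mm.
Required throat t_e = P × Ω / (0.6 F_EXX × L) = 294 × 2.0 / (0.6 × 550 × 270 × 10⁻³) = 6.599 mm.
Required leg w = t_e / 0.707 = 9.334 mm → use 10 mm.

w = 10 mm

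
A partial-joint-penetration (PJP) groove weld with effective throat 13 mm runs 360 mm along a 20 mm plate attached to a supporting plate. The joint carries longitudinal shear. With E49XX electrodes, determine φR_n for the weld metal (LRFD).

E49XX → F_EXX = 490 MPa.
Effective throat (given) t_e = 13 mm.
A_we = 13 × 360 = 4680 mm².
F_nw = 0.6 F_EXX = 294 MPa.
φR_n = 0.75 × 294 × 4680 × 10⁻³ = 1032 kN.

φR_n ≈ 1030 kN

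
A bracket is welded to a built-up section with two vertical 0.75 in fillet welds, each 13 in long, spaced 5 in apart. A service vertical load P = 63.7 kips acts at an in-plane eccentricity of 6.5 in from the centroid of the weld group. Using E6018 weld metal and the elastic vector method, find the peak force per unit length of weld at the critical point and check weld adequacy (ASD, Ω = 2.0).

E60XX → F_EXX = 60 ksi.
Total weld length L_w = 26 in. Treat welds as unit-width lines.
Polar moment about centroid: J = 2[d³/12 + d(b/2)²] = 2[13³/12 + 13×2.5²] = 528.7 in³.
Direct shear f_v = P/L_w = 63.7 / 26 = 2.45 kip/in (vertical).
Torsion M = P·e = 63.7 × 6.5 = 414.05 kip·in.
Critical point at (x, y) = (2.5, 6.5) from centroid. f_tx = M·y/J = 5.091 kip/in; f_ty = M·x/J = 1.958 kip/in.
Resultant f_max = √[f_tx² + (f_v + f_ty)²] = √[5.091² + (2.45 + 1.958)²] = 6.734 kip/in.
Capacity per unit length: r_n/Ω = (1/2.0) × 0.6 × 60 × (0.707 × 0.75) = 9.544 kip/in.
6.734 ≤ 9.544 → adequate.

f_max ≈ 6.73 kip/in; adequate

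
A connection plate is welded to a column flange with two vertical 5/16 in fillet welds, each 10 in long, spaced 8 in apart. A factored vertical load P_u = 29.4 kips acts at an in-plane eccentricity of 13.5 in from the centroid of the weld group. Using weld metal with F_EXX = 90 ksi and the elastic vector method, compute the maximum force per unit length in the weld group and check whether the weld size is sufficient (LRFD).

f_max ≈ 6.25 kip/in; adequate

Total weld length L_w = 20 in. Treat welds as unit-width lines.
Polar moment about centroid: J = 2[d³/12 + d(b/2)²] = 2[10³/12 + 10×4²] = 486.7 in³.
Direct shear f_v = P/L_w = 29.4 / 20 = 1.47 kip/in (vertical).
Torsion M = P·e = 29.4 × 13.5 = 396.9 kip·in.
Critical point at (x, y) = (4, 5) from centroid. f_tx = M·y/J = 4.078 kip/in; f_ty = M·x/J = 3.262 kip/in.
Resultant f_max = √[f_tx² + (f_v + f_ty)²] = √[4.078² + (1.47 + 3.262)²] = 6.247 kip/in.
Capacity per unit length: φr_n = 0.75 × 0.6 × 90 × (0.707 × 0.3125) = 8.948 kip/in.
6.247 ≤ 8.948 → adequate.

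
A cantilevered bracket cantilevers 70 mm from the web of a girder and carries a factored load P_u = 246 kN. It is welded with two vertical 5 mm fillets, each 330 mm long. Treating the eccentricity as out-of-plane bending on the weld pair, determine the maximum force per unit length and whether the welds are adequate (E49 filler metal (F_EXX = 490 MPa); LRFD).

f_max ≈ 603 N/mm; adequate

L_w = 2 × 330 = 660 mm; section modulus (unit throat) S = 2 × L²/6 = 36300 mm².
Direct shear f_v = P/L_w = 246×10³/660 = 372.7 N/mm.
Moment M = P × e = 246×10³ × 70 = 17220000 N·mm; bending f_b = M/S = 474.4 N/mm.
f_max = √(f_v² + f_b²) = √(372.7² + 474.4²) = 603.3 N/mm.
φr_n = 0.75 × 0.6 × 490 × (0.707 × 5) = 779.5 N/mm → adequate.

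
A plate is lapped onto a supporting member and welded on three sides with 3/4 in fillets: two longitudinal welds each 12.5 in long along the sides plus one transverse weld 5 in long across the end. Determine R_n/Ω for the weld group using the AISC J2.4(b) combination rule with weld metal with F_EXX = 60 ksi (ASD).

R_n/Ω ≈ 286 kips

t_e = 0.707 × 0.75 = 0.5302 in.
R_nwl = 0.6 × 60 × 0.5302 × 25 = 477.2 kips (longitudinal, 2 welds).
R_nwt = 0.6 × 60 × 0.5302 × 5 = 95.44 kips (transverse, base value).
(i) R_nwl + R_nwt = 572.7 kips; (ii) 0.85 R_nwl + 1.5 R_nwt = 548.8 kips.
R_n = max = 572.7 kips [governs: (i)]; R_n/Ω = 286.3 kips.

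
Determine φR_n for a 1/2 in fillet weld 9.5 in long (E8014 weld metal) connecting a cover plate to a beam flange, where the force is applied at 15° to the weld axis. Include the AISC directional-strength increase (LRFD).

φR_n ≈ 129 kip

E80XX → F_EXX = 80 ksi.
t_e = 0.707 × 0.5 = 0.3535 in; A_we = 0.3535 × 9.5 = 3.358 in².
Directional factor: 1.0 + 0.5 sin^1.5(15°) = 1.066.
F_nw = 0.6 × 80 × 1.066 = 51.16 ksi.
φR_n = 0.75 × 51.16 × 3.358 = 128.9 kip.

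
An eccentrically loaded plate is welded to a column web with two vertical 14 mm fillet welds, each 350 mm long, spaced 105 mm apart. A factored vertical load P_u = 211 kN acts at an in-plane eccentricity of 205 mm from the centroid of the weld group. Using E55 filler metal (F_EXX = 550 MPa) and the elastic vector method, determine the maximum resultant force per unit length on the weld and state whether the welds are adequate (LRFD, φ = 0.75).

f_max ≈ 1000 N/mm; adequate

Total weld length L_w = 700 mm. Treat welds as unit-width lines.
Polar moment about centroid: J = 2[d³/12 + d(b/2)²] = 2[350³/12 + 350×52.5²] = 9075000 mm³.
Direct shear f_v = P/L_w = 211×10³ / 700 = 301.4 N/mm (vertical).
Torsion M = P·e = 211×10³ × 205 = 43255000 N·mm.
Critical point at (x, y) = (52.5, 175) from centroid. f_tx = M·y/J = 834.1 N/mm; f_ty = M·x/J = 250.2 N/mm.
Resultant f_max = √[f_tx² + (f_v + f_ty)²] = √[834.1² + (301.4 + 250.2)²] = 1000 N/mm.
Capacity per unit length: φr_n = 0.75 × 0.6 × 550 × (0.707 × 14) = 2450 N/mm.
1000 ≤ 2450 → adequate.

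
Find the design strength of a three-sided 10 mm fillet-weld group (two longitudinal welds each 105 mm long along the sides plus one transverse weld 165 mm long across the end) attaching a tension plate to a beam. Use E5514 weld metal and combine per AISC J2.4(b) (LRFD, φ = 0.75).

E55XX → F_EXX = 550 MPa.
t_e = 0.707 × 10 = 7.07 mm.
R_nwl = 0.6 × 550 × 7.07 × 210 × 10⁻³ = 490 kN (longitudinal, 2 welds).
R_nwt = 0.6 × 550 × 7.07 × 165 × 10⁻³ = 385 kN (transverse, base value).
(i) R_nwl + R_nwt = 874.9 kN; (ii) 0.85 R_nwl + 1.5 R_nwt = 993.9 kN.
R_n = max = 993.9 kN [governs: (ii)]; φR_n = 745.4 kN.

φR_n ≈ 745 kN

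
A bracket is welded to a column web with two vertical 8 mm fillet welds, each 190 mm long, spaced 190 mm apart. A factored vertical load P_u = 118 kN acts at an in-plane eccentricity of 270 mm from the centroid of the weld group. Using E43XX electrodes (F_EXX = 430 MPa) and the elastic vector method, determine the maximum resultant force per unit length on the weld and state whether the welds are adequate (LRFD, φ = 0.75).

Total weld length L_w = 380 mm. Treat welds as unit-width lines.
Polar moment about centroid: J = 2[d³/12 + d(b/2)²] = 2[190³/12 + 190×95²] = 4573000 mm³.
Direct shear f_v = P/L_w = 118×10³ / 380 = 310.5 N/mm (vertical).
Torsion M = P·e = 118×10³ × 270 = 31860000 N·mm.
Critical point at (x, y) = (95, 95) from centroid. f_tx = M·y/J = 661.9 N/mm; f_ty = M·x/J = 661.9 N/mm.
Resultant f_max = √[f_tx² + (f_v + f_ty)²] = √[661.9² + (310.5 + 661.9)²] = 1176 N/mm.
Capacity per unit length: φr_n = 0.75 × 0.6 × 430 × (0.707 × 8) = 1094 N/mm.
1176 > 1094 → NOT adequate.

f_max ≈ 1180 N/mm; NOT adequate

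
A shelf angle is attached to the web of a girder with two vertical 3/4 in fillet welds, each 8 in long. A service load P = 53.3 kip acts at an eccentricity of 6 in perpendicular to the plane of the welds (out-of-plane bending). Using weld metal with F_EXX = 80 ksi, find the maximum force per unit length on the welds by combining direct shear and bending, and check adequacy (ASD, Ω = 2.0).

f_max ≈ 15.4 kip/in; NOT adequate

L_w = 2 × 8 = 16 in; section modulus (unit throat) S = 2 × L²/6 = 21.33 in².
Direct shear f_v = P/L_w = 53.3/16 = 3.331 kip/in.
Moment M = P × e = 53.3 × 6 = 319.8 kip·in; bending f_b = M/S = 14.99 kip/in.
f_max = √(f_v² + f_b²) = √(3.331² + 14.99²) = 15.36 kip/in.
r_n/Ω = (1/2.0) × 0.6 × 80 × (0.707 × 0.75) = 12.73 kip/in → NOT adequate.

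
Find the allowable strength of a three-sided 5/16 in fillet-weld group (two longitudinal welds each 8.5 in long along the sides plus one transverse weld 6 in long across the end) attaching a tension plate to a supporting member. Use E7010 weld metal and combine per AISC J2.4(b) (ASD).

E70XX → F_EXX = 70 ksi.
t_e = 0.707 × 0.3125 = 0.2209 in.
R_nwl = 0.6 × 70 × 0.2209 × 17 = 157.7 kip (longitudinal, 2 welds).
R_nwt = 0.6 × 70 × 0.2209 × 6 = 55.68 kip (transverse, base value).
(i) R_nwl + R_nwt = 213.4 kip; (ii) 0.85 R_nwl + 1.5 R_nwt = 217.6 kip.
R_n = max = 217.6 kip [governs: (ii)]; R_n/Ω = 108.8 kip.

R_n/Ω ≈ 109 kip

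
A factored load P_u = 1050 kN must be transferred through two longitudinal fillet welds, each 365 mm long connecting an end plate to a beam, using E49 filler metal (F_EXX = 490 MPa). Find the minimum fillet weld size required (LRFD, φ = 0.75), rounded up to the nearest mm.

w = 10 mm

Total weld length L = 730 mm.
Required throat t_e = P_u / (φ × 0.6 F_EXX × L) = 1050 / (0.75 × 0.6 × 490 × 730 × 10⁻³) = 6.523 mm.
Required leg w = t_e / 0.707 = 9.227 mm → use 10 mm.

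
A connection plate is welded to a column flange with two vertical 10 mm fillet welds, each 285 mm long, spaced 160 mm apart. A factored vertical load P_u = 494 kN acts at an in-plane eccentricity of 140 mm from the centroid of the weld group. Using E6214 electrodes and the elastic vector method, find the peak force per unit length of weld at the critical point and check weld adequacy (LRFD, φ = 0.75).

f_max ≈ 2070 N/mm; NOT adequate

E62XX → F_EXX = 620 MPa.
Total weld length L_w = 570 mm. Treat welds as unit-width lines.
Polar moment about centroid: J = 2[d³/12 + d(b/2)²] = 2[285³/12 + 285×80²] = 7506000 mm³.
Direct shear f_v = P/L_w = 494×10³ / 570 = 866.7 N/mm (vertical).
Torsion M = P·e = 494×10³ × 140 = 69160000 N·mm.
Critical point at (x, y) = (80, 142.5) from centroid. f_tx = M·y/J = 1313 N/mm; f_ty = M·x/J = 737.1 N/mm.
Resultant f_max = √[f_tx² + (f_v + f_ty)²] = √[1313² + (866.7 + 737.1)²] = 2073 N/mm.
Capacity per unit length: φr_n = 0.75 × 0.6 × 620 × (0.707 × 10) = 1973 N/mm.
2073 > 1973 → NOT adequate.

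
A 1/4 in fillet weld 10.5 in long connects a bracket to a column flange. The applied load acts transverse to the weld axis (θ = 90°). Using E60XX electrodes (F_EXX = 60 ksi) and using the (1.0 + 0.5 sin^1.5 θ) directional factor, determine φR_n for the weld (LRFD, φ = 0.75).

φR_n ≈ 75.2 kip

t_e = 0.707 × 0.25 = 0.1767 in; A_we = 0.1767 × 10.5 = 1.856 in².
Directional factor: 1.0 + 0.5 sin^1.5(90°) = 1.5.
F_nw = 0.6 × 60 × 1.5 = 54 ksi.
φR_n = 0.75 × 54 × 1.856 = 75.16 kip.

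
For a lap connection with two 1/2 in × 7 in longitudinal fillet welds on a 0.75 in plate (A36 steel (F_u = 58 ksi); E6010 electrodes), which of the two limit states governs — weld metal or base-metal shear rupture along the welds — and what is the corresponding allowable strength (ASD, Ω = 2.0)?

E60XX → F_EXX = 60 ksi.
t_e = 0.707 × 0.5 = 0.3535 in; L = 14 in.
Weld metal: R_n/Ω = (1/2.0) × 0.6 × 60 × 0.3535 × 14 = 89.08 kips.
Base metal (shear rupture): R_n/Ω = (1/2.0) × 0.6 × 58 × 0.75 × 14 = 182.7 kips.
Governing: weld metal.

R_n/Ω ≈ 89.1 kips (weld metal governs)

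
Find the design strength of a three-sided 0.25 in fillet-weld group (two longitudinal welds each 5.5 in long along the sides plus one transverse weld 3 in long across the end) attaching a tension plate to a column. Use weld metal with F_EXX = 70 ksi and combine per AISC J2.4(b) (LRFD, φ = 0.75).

t_e = 0.707 × 0.25 = 0.1767 in.
R_nwl = 0.6 × 70 × 0.1767 × 11 = 81.66 kips (longitudinal, 2 welds).
R_nwt = 0.6 × 70 × 0.1767 × 3 = 22.27 kips (transverse, base value).
(i) R_nwl + R_nwt = 103.9 kips; (ii) 0.85 R_nwl + 1.5 R_nwt = 102.8 kips.
R_n = max = 103.9 kips [governs: (i)]; φR_n = 77.95 kips.

φR_n ≈ 77.9 kips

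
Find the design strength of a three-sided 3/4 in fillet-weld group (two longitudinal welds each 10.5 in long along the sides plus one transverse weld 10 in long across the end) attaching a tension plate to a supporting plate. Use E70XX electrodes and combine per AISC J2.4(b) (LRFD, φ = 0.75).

φR_n ≈ 549 kip

E70XX → F_EXX = 70 ksi.
t_e = 0.707 × 0.75 = 0.5302 in.
R_nwl = 0.6 × 70 × 0.5302 × 21 = 467.7 kip (longitudinal, 2 welds).
R_nwt = 0.6 × 70 × 0.5302 × 10 = 222.7 kip (transverse, base value).
(i) R_nwl + R_nwt = 690.4 kip; (ii) 0.85 R_nwl + 1.5 R_nwt = 731.6 kip.
R_n = max = 731.6 kip [governs: (ii)]; φR_n = 548.7 kip.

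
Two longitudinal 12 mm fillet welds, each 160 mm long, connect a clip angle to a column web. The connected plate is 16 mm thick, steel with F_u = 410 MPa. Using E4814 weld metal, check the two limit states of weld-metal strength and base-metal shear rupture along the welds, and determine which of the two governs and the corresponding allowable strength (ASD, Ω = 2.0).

R_n/Ω ≈ 391 kN (weld metal governs)

E48XX → F_EXX = 480 MPa.
t_e = 0.707 × 12 = 8.484 mm; L = 320 mm.
Weld metal: R_n/Ω = (1/2.0) × 0.6 × 480 × 8.484 × 320 × 10⁻³ = 390.9 kN.
Base metal (shear rupture): R_n/Ω = (1/2.0) × 0.6 × 410 × 16 × 320 × 10⁻³ = 629.8 kN.
Governing: weld metal.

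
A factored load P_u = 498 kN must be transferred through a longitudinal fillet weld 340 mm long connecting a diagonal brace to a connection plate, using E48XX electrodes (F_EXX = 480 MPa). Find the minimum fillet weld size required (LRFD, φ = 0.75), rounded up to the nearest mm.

w = 10 mm

Total weld length L = 340 mm.
Required throat t_e = P_u / (φ × 0.6 F_EXX × L) = 498 / (0.75 × 0.6 × 480 × 340 × 10⁻³) = 6.781 mm.
Required leg w = t_e / 0.707 = 9.591 mm → use 10 mm.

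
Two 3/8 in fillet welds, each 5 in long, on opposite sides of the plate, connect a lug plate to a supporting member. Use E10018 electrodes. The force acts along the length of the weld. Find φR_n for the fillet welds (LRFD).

φR_n ≈ 119 kips

E100XX → F_EXX = 100 ksi.
Effective throat t_e = 0.707 × 0.375 = 0.2651 in.
Total length L = 10 in; A_we = 0.2651 × 10 = 2.651 in².
F_nw = 0.6 F_EXX = 0.6 × 100 = 60 ksi.
φR_n = 0.75 × 60 × 2.651 = 119.3 kips.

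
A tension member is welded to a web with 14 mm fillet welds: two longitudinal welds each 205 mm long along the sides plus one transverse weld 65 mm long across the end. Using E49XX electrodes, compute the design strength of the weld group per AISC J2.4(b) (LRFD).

φR_n ≈ 1040 kN

E49XX → F_EXX = 490 MPa.
t_e = 0.707 × 14 = 9.898 mm.
R_nwl = 0.6 × 490 × 9.898 × 410 × 10⁻³ = 1193 kN (longitudinal, 2 welds).
R_nwt = 0.6 × 490 × 9.898 × 65 × 10⁻³ = 189.2 kN (transverse, base value).
(i) R_nwl + R_nwt = 1382 kN; (ii) 0.85 R_nwl + 1.5 R_nwt = 1298 kN.
R_n = max = 1382 kN [governs: (i)]; φR_n = 1037 kN.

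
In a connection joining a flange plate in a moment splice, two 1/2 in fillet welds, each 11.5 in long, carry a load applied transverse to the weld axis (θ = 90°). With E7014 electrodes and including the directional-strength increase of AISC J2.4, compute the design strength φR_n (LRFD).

φR_n ≈ 384 kips

E70XX → F_EXX = 70 ksi.
t_e = 0.707 × 0.5 = 0.3535 in; A_we = 0.3535 × 23 = 8.13 in².
Directional factor: 1.0 + 0.5 sin^1.5(90°) = 1.5.
F_nw = 0.6 × 70 × 1.5 = 63 ksi.
φR_n = 0.75 × 63 × 8.13 = 384.2 kips.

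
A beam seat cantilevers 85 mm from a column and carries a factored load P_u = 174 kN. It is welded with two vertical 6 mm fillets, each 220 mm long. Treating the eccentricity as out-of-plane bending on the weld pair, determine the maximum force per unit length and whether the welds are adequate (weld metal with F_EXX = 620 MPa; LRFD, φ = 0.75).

f_max ≈ 998 N/mm; adequate

L_w = 2 × 220 = 440 mm; section modulus (unit throat) S = 2 × L²/6 = 16130 mm².
Direct shear f_v = P/L_w = 174×10³/440 = 395.5 N/mm.
Moment M = P × e = 174×10³ × 85 = 14790000 N·mm; bending f_b = M/S = 916.7 N/mm.
f_max = √(f_v² + f_b²) = √(395.5² + 916.7²) = 998.4 N/mm.
φr_n = 0.75 × 0.6 × 620 × (0.707 × 6) = 1184 N/mm → adequate.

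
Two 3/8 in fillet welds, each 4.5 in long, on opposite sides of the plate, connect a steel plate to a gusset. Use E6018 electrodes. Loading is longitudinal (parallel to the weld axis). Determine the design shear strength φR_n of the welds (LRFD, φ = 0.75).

E60XX → F_EXX = 60 ksi.
Effective throat t_e = 0.707 × 0.375 = 0.2651 in.
Total length L = 9 in; A_we = 0.2651 × 9 = 2.386 in².
F_nw = 0.6 F_EXX = 0.6 × 60 = 36 ksi.
φR_n = 0.75 × 36 × 2.386 = 64.43 kip.

φR_n ≈ 64.4 kip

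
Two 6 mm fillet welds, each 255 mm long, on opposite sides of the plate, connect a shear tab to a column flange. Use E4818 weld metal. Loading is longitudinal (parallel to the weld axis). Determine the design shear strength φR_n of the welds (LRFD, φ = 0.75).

φR_n ≈ 467 kN

E48XX → F_EXX = 480 MPa.
Effective throat t_e = 0.707 × 6 = 4.242 mm.
Total length L = 510 mm; A_we = 4.242 × 510 = 2163 mm².
F_nw = 0.6 F_EXX = 0.6 × 480 = 288 MPa.
φR_n = 0.75 × 288 × 2163 × 10⁻³ = 467.3 kN.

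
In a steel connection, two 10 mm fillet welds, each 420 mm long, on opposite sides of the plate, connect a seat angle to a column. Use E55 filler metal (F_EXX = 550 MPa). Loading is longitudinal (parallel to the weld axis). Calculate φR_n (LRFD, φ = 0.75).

Effective throat t_e = 0.707 × 10 = 7.07 mm.
Total length L = 840 mm; A_we = 7.07 × 840 = 5939 mm².
F_nw = 0.6 F_EXX = 0.6 × 550 = 330 MPa.
φR_n = 0.75 × 330 × 5939 × 10⁻³ = 1470 kN.

φR_n ≈ 1470 kN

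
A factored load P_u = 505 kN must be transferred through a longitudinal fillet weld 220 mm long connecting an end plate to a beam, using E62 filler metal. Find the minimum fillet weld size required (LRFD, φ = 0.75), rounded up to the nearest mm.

w = 12 mm

E62XX → F_EXX = 620 MPa.
Total weld length L = 220 mm.
Required throat t_e = P_u / (φ × 0.6 F_EXX × L) = 505 / (0.75 × 0.6 × 620 × 220 × 10⁻³) = 8.227 mm.
Required leg w = t_e / 0.707 = 11.64 mm → use 12 mm.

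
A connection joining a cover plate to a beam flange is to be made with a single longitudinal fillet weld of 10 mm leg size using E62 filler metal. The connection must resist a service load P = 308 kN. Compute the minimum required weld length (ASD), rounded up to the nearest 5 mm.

E62XX → F_EXX = 620 MPa.
Throat t_e = 0.707 × 10 = 7.07 mm.
r_n/Ω = (0.6 × 620 × 7.07) / 2.0 = 1315 N/mm = 1.315 kN/mm.
L_req = P / (r_n/Ω) = 308 / 1.315 = 234.2 mm total.
Round up → use L = 235 mm.

L = 235 mm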